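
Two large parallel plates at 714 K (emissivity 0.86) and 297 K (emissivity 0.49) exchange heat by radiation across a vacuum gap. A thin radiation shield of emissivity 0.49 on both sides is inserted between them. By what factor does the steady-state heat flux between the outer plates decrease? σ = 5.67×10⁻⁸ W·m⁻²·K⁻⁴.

factor ≈ 2.40

Without shield: q₀ = σΔ(T⁴)/(1/ε₁+1/ε₂−1) with denominator 2.204.
With shield the two gaps are in series; the resistances add: (1/ε₁+1/ε_s−1)+(1/ε_s+1/ε₂−1) = 2.204+3.082 = 5.285.
Heat-flux ratio q₀/q = 5.285/2.204.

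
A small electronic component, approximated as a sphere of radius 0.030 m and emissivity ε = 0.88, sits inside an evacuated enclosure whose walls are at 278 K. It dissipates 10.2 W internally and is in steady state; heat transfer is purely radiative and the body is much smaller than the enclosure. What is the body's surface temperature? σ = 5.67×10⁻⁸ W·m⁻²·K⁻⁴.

T ≈ 394 K

For a small grey body in a large enclosure, net radiated power = εσA(T⁴ − T_w⁴).
Steady state: P = εσA(T⁴ − T_w⁴) with A = 4πr² = 0.01131 m².
T⁴ = P/(εσA) + T_w⁴ = 10.2/(0.88·5.67×10⁻⁸·0.01131) + (278)⁴
    = 1.808×10¹⁰ + 5.973×10⁹ = 2.405×10¹⁰ K⁴.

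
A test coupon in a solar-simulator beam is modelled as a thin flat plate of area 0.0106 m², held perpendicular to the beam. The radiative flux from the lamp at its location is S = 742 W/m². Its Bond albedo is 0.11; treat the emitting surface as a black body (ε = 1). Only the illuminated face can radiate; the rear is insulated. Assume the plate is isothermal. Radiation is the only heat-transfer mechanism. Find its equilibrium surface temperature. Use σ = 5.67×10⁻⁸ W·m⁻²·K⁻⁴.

At equilibrium, absorbed power = emitted power.
Absorbing cross-section = A = 0.01060 m²; emitting surface = A = 0.01060 m² (ratio 1).
(1−a)S·A_cross = εσ·A_surf·T⁴  ⇒  T⁴ = (1−a)S/(1σ).
T⁴ = 0.890·742/(1·5.67×10⁻⁸) = 1.165×10¹⁰ K⁴.
T = (1.165×10¹⁰)^(1/4).

T ≈ 329 K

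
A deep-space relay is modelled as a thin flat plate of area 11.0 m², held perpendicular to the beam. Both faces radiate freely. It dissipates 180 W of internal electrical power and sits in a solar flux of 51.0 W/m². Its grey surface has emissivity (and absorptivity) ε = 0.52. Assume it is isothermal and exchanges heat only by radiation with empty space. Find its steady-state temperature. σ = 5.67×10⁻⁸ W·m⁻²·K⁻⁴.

At steady state, absorbed solar power + internal power = radiated power.
Absorbed: α·S·A_cross = 0.52·51.0·11.00 = 291.7 W (cross-section A).
Total input = 291.7 + 180 = 471.7 W.
Radiated: εσ·A_surf·T⁴ with A_surf = 2A = 22.00 m².
T⁴ = 471.7/(0.52·5.67×10⁻⁸·22.00) = 7.272×10⁸ K⁴.

T ≈ 164 K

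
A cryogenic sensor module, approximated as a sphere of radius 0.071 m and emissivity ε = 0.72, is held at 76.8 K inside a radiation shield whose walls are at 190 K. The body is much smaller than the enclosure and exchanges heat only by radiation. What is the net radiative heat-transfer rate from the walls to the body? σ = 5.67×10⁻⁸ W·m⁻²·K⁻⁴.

P_net ≈ 3.28 W

For a small grey body in a large enclosure: P_net = εσA(T_body⁴ − T_wall⁴).
A = 4πr² = 0.06335 m²; T_body⁴ − T_wall⁴ = 3.479×10⁷ − 1.303×10⁹ = -1.268×10⁹ K⁴.
|P_net| = 0.72·5.67×10⁻⁸·0.06335·1.268×10⁹.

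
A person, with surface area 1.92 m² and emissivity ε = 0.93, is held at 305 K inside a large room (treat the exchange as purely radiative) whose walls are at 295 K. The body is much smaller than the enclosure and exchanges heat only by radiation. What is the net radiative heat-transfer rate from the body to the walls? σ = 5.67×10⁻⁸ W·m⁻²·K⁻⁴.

P_net ≈ 109 W

For a small grey body in a large enclosure: P_net = εσA(T_body⁴ − T_wall⁴).
A = 1.92 m²; T_body⁴ − T_wall⁴ = 8.654×10⁹ − 7.573×10⁹ = 1.080×10⁹ K⁴.
|P_net| = 0.93·5.67×10⁻⁸·1.920·1.080×10⁹.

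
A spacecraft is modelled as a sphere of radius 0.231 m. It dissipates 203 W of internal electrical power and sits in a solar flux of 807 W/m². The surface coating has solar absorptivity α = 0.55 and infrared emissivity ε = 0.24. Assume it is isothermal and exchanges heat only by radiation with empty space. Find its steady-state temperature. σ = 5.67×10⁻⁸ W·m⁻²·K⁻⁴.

At steady state, absorbed solar power + internal power = radiated power.
Absorbed: α·S·A_cross = 0.55·807·0.1676 = 74.41 W (cross-section πr²).
Total input = 74.41 + 203 = 277.4 W.
Radiated: εσ·A_surf·T⁴ with A_surf = 4πr² = 0.6706 m².
T⁴ = 277.4/(0.24·5.67×10⁻⁸·0.6706) = 3.040×10¹⁰ K⁴.

T ≈ 418 K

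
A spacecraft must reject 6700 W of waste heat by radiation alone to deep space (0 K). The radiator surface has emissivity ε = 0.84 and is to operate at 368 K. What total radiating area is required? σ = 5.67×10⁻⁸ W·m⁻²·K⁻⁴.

P = εσA T⁴ ⇒ A = P/(εσT⁴).
T⁴ = 1.834×10¹⁰ K⁴.
A = 6700/(0.84 × 5.67×10⁻⁸ × 1.834×10¹⁰).

A ≈ 7.67 m²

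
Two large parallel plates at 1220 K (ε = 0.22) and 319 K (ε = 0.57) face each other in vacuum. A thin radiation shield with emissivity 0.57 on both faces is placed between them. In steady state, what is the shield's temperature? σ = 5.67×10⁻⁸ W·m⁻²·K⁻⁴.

T_s ≈ 921 K

In steady state the net flux on the hot side equals that on the cold side.
σ(T₁⁴−T_s⁴)/D₁ = σ(T_s⁴−T₂⁴)/D₂, with D₁ = 1/ε₁+1/ε_s−1 = 5.300, D₂ = 1/ε_s+1/ε₂−1 = 2.509.
Solve for T_s⁴: T_s⁴ = (D₂·T₁⁴ + D₁·T₂⁴)/(D₁+D₂) = 7.188×10¹¹ K⁴.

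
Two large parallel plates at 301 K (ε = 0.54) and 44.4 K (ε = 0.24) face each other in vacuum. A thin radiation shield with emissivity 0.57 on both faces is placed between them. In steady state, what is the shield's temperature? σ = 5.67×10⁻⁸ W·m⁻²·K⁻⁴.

In steady state the net flux on the hot side equals that on the cold side.
σ(T₁⁴−T_s⁴)/D₁ = σ(T_s⁴−T₂⁴)/D₂, with D₁ = 1/ε₁+1/ε_s−1 = 2.606, D₂ = 1/ε_s+1/ε₂−1 = 4.921.
Solve for T_s⁴: T_s⁴ = (D₂·T₁⁴ + D₁·T₂⁴)/(D₁+D₂) = 5.368×10⁹ K⁴.

T_s ≈ 271 K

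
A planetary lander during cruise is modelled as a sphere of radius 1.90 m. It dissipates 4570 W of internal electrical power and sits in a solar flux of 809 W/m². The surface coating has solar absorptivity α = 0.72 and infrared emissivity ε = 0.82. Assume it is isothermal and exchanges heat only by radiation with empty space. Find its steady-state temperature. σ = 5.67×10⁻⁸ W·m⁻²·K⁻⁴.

At steady state, absorbed solar power + internal power = radiated power.
Absorbed: α·S·A_cross = 0.72·809·11.34 = 6606 W (cross-section πr²).
Total input = 6606 + 4570 = 11180 W.
Radiated: εσ·A_surf·T⁴ with A_surf = 4πr² = 45.36 m².
T⁴ = 11180/(0.82·5.67×10⁻⁸·45.36) = 5.299×10⁹ K⁴.

T ≈ 270 K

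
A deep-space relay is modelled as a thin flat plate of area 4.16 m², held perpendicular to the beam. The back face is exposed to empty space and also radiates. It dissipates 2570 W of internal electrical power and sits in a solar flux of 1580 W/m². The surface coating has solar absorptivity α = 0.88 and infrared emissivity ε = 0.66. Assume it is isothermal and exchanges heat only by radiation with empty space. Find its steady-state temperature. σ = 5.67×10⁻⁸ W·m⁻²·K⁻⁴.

T ≈ 405 K

At steady state, absorbed solar power + internal power = radiated power.
Absorbed: α·S·A_cross = 0.88·1580·4.160 = 5784 W (cross-section A).
Total input = 5784 + 2570 = 8354 W.
Radiated: εσ·A_surf·T⁴ with A_surf = 2A = 8.320 m².
T⁴ = 8354/(0.66·5.67×10⁻⁸·8.320) = 2.683×10¹⁰ K⁴.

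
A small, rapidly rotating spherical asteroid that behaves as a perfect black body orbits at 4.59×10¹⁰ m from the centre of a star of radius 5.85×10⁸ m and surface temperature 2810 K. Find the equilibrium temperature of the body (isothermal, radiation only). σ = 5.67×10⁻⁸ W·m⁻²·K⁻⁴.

T ≈ 224 K

The star's surface emits σT_*⁴; at distance d the flux is S = σT_*⁴(R_*/d)².
S = 5.67×10⁻⁸·(2810)⁴·(5.85×10⁸/4.59×10¹⁰)² = 574.2 W/m².
For an isothermal sphere T⁴ = (1−a)S/(4σ) = 2.532×10⁹ K⁴.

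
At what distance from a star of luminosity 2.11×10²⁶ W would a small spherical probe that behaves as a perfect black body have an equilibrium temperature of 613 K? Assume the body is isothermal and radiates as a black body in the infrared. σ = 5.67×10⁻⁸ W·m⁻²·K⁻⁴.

d ≈ 2.29×10¹⁰ m

For an isothermal black-emitting sphere, (1−a)S·πr² = σ·4πr²·T⁴ ⇒ S = 4σT⁴/(1−a).
S = 4·5.67×10⁻⁸·(613)⁴/1.00 = 32020 W/m².
Flux falls as S = L/(4πd²), so d = √(L/(4πS)) = √(2.11×10²⁶/(4π·32020)).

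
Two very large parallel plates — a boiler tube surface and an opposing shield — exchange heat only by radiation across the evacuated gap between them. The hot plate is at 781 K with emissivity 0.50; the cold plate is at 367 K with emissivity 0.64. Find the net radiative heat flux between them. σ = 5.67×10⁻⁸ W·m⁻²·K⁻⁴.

q ≈ 7830 W/m²

For two infinite grey parallel plates, q = σ(T₁⁴ − T₂⁴)/(1/ε₁ + 1/ε₂ − 1).
T₁⁴ − T₂⁴ = 3.721×10¹¹ − 1.814×10¹⁰ = 3.539×10¹¹ K⁴.
1/ε₁ + 1/ε₂ − 1 = 2.000 + 1.562 − 1 = 2.562.
q = 5.67×10⁻⁸ × 3.539×10¹¹ / 2.562.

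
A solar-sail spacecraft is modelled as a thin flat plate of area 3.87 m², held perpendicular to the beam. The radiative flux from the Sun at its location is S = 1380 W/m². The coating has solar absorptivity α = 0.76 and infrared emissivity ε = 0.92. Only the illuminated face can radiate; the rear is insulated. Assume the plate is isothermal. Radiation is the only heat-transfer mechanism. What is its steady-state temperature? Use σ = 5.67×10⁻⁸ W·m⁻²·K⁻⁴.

T ≈ 377 K

At equilibrium, absorbed power = emitted power.
Absorbing cross-section = A = 3.870 m²; emitting surface = A = 3.870 m² (ratio 1).
αS·A_cross = εσ·A_surf·T⁴  ⇒  T⁴ = αS/(ε·1σ).
T⁴ = 0.760·1380/(0.92·1·5.67×10⁻⁸) = 2.011×10¹⁰ K⁴.
T = (2.011×10¹⁰)^(1/4).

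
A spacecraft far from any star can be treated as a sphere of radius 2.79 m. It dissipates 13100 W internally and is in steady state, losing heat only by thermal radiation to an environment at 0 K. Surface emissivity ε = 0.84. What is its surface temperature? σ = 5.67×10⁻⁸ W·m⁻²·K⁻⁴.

Steady state: internal power = radiated power, P = εσA T⁴.
Radiating area A = 4πr² = 97.82 m².
T⁴ = P/(εσA) = 13100/(0.84·5.67×10⁻⁸·97.82) = 2.812×10⁹ K⁴.
T = (2.812×10⁹)^(1/4).

T ≈ 230 K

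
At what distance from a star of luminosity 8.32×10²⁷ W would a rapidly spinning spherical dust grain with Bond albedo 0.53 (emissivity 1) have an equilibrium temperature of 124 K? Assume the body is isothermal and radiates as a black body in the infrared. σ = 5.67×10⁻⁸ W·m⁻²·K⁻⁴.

For an isothermal black-emitting sphere, (1−a)S·πr² = σ·4πr²·T⁴ ⇒ S = 4σT⁴/(1−a).
S = 4·5.67×10⁻⁸·(124)⁴/0.470 = 114.1 W/m².
Flux falls as S = L/(4πd²), so d = √(L/(4πS)) = √(8.32×10²⁷/(4π·114.1)).

d ≈ 2.41×10¹² m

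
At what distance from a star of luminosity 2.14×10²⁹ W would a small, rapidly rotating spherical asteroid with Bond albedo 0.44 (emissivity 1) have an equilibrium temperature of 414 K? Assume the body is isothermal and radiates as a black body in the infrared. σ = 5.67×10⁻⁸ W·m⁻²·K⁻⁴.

For an isothermal black-emitting sphere, (1−a)S·πr² = σ·4πr²·T⁴ ⇒ S = 4σT⁴/(1−a).
S = 4·5.67×10⁻⁸·(414)⁴/0.560 = 11900 W/m².
Flux falls as S = L/(4πd²), so d = √(L/(4πS)) = √(2.14×10²⁹/(4π·11900)).

d ≈ 1.20×10¹² m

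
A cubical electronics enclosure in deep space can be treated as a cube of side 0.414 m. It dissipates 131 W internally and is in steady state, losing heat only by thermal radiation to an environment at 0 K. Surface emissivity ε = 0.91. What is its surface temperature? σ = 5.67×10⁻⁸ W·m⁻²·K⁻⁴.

Steady state: internal power = radiated power, P = εσA T⁴.
Radiating area A = 6L² = 1.028 m².
T⁴ = P/(εσA) = 131/(0.91·5.67×10⁻⁸·1.028) = 2.469×10⁹ K⁴.
T = (2.469×10⁹)^(1/4).

T ≈ 223 K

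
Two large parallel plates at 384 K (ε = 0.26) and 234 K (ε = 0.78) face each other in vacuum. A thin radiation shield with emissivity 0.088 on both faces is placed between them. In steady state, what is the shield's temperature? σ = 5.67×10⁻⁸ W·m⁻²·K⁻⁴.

T_s ≈ 327 K

In steady state the net flux on the hot side equals that on the cold side.
σ(T₁⁴−T_s⁴)/D₁ = σ(T_s⁴−T₂⁴)/D₂, with D₁ = 1/ε₁+1/ε_s−1 = 14.21, D₂ = 1/ε_s+1/ε₂−1 = 11.65.
Solve for T_s⁴: T_s⁴ = (D₂·T₁⁴ + D₁·T₂⁴)/(D₁+D₂) = 1.144×10¹⁰ K⁴.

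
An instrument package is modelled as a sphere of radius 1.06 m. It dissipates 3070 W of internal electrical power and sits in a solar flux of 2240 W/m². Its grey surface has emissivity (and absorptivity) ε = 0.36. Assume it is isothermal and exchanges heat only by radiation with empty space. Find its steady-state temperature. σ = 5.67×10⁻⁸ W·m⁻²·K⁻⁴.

At steady state, absorbed solar power + internal power = radiated power.
Absorbed: α·S·A_cross = 0.36·2240·3.530 = 2847 W (cross-section πr²).
Total input = 2847 + 3070 = 5917 W.
Radiated: εσ·A_surf·T⁴ with A_surf = 4πr² = 14.12 m².
T⁴ = 5917/(0.36·5.67×10⁻⁸·14.12) = 2.053×10¹⁰ K⁴.

T ≈ 379 K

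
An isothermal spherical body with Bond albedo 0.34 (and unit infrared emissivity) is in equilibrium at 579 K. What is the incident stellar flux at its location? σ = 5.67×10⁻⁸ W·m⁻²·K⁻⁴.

S ≈ 38600 W/m²

(1−a)S·πr² = σ·4πr²·T⁴ ⇒ S = 4σT⁴/(1−a).
S = 4·5.67×10⁻⁸·1.124×10¹¹/0.660.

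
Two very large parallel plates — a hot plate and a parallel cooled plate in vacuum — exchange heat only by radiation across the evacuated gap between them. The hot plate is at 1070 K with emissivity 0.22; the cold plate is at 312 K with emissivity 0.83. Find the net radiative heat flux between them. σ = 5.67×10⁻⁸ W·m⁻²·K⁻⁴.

q ≈ 15500 W/m²

For two infinite grey parallel plates, q = σ(T₁⁴ − T₂⁴)/(1/ε₁ + 1/ε₂ − 1).
T₁⁴ − T₂⁴ = 1.311×10¹² − 9.476×10⁹ = 1.301×10¹² K⁴.
1/ε₁ + 1/ε₂ − 1 = 4.545 + 1.205 − 1 = 4.750.
q = 5.67×10⁻⁸ × 1.301×10¹² / 4.750.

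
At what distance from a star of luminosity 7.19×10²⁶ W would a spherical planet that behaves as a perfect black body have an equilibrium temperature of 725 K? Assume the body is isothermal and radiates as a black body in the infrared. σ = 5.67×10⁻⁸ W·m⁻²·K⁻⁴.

For an isothermal black-emitting sphere, (1−a)S·πr² = σ·4πr²·T⁴ ⇒ S = 4σT⁴/(1−a).
S = 4·5.67×10⁻⁸·(725)⁴/1.00 = 62660 W/m².
Flux falls as S = L/(4πd²), so d = √(L/(4πS)) = √(7.19×10²⁶/(4π·62660)).

d ≈ 3.02×10¹⁰ m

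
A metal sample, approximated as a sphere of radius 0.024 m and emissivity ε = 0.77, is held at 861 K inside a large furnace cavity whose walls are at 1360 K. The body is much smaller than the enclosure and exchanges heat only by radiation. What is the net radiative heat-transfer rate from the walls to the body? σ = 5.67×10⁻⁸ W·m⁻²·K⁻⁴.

P_net ≈ 907 W

For a small grey body in a large enclosure: P_net = εσA(T_body⁴ − T_wall⁴).
A = 4πr² = 0.007238 m²; T_body⁴ − T_wall⁴ = 5.496×10¹¹ − 3.421×10¹² = -2.871×10¹² K⁴.
|P_net| = 0.77·5.67×10⁻⁸·0.007238·2.871×10¹².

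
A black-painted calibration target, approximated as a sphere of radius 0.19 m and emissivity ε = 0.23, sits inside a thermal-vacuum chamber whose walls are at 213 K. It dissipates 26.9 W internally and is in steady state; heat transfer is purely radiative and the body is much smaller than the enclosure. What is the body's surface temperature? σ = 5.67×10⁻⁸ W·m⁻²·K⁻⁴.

T ≈ 285 K

For a small grey body in a large enclosure, net radiated power = εσA(T⁴ − T_w⁴).
Steady state: P = εσA(T⁴ − T_w⁴) with A = 4πr² = 0.4536 m².
T⁴ = P/(εσA) + T_w⁴ = 26.9/(0.23·5.67×10⁻⁸·0.4536) + (213)⁴
    = 4.547×10⁹ + 2.058×10⁹ = 6.605×10⁹ K⁴.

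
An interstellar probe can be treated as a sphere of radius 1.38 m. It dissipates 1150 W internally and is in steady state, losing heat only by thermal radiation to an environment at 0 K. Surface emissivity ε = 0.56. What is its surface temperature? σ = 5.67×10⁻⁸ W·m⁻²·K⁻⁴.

T ≈ 197 K

Steady state: internal power = radiated power, P = εσA T⁴.
Radiating area A = 4πr² = 23.93 m².
T⁴ = P/(εσA) = 1150/(0.56·5.67×10⁻⁸·23.93) = 1.513×10⁹ K⁴.
T = (1.513×10⁹)^(1/4).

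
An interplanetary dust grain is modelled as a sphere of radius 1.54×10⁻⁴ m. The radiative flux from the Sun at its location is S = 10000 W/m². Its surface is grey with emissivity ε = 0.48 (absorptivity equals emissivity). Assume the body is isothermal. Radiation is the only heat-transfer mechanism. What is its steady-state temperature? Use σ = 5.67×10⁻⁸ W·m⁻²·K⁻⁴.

At equilibrium, absorbed power = emitted power.
Absorbing cross-section = πr² = 7.451×10⁻⁸ m²; emitting surface = 4πr² = 2.980×10⁻⁷ m² (ratio 4).
εS·A_cross = εσ·A_surf·T⁴  ⇒  T⁴ = S/(4σ)   (ε cancels).
T⁴ = 10000/(4·5.67×10⁻⁸) = 4.409×10¹⁰ K⁴.
T = (4.409×10¹⁰)^(1/4).

T ≈ 458 K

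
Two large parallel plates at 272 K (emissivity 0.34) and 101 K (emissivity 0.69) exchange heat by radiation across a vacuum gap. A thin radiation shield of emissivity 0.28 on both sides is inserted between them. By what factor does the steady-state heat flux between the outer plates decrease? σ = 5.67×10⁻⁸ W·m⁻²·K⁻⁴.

factor ≈ 2.81

Without shield: q₀ = σΔ(T⁴)/(1/ε₁+1/ε₂−1) with denominator 3.390.
With shield the two gaps are in series; the resistances add: (1/ε₁+1/ε_s−1)+(1/ε_s+1/ε₂−1) = 5.513+4.021 = 9.533.
Heat-flux ratio q₀/q = 9.533/3.390.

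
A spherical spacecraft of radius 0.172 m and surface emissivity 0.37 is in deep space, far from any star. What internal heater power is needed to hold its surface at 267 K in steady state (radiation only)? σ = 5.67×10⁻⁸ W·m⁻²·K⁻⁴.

P ≈ 39.6 W

P = εσ·4πr²·T⁴.
4πr² = 0.3718 m²; T⁴ = 5.082×10⁹ K⁴.
P = 0.37·5.67×10⁻⁸·0.3718·5.082×10⁹.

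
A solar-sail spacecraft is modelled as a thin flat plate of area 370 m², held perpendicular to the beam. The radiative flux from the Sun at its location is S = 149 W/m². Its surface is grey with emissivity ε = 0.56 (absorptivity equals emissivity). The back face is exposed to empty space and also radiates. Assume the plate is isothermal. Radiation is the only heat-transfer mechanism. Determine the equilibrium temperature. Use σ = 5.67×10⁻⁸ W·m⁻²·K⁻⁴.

T ≈ 190 K

At equilibrium, absorbed power = emitted power.
Absorbing cross-section = A = 370.0 m²; emitting surface = 2A = 740.0 m² (ratio 2).
εS·A_cross = εσ·A_surf·T⁴  ⇒  T⁴ = S/(2σ)   (ε cancels).
T⁴ = 149/(2·5.67×10⁻⁸) = 1.314×10⁹ K⁴.
T = (1.314×10⁹)^(1/4).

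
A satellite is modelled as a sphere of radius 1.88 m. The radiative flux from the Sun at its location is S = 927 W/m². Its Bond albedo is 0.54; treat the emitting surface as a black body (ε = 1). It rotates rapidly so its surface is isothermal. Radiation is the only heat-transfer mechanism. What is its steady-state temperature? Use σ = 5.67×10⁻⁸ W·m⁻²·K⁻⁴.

T ≈ 208 K

At equilibrium, absorbed power = emitted power.
Absorbing cross-section = πr² = 11.10 m²; emitting surface = 4πr² = 44.41 m² (ratio 4).
(1−a)S·A_cross = εσ·A_surf·T⁴  ⇒  T⁴ = (1−a)S/(4σ).
T⁴ = 0.460·927/(4·5.67×10⁻⁸) = 1.880×10⁹ K⁴.
T = (1.880×10⁹)^(1/4).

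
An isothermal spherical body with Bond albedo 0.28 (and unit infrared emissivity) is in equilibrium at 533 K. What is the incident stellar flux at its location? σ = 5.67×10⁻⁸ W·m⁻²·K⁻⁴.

S ≈ 25400 W/m²

(1−a)S·πr² = σ·4πr²·T⁴ ⇒ S = 4σT⁴/(1−a).
S = 4·5.67×10⁻⁸·8.071×10¹⁰/0.720.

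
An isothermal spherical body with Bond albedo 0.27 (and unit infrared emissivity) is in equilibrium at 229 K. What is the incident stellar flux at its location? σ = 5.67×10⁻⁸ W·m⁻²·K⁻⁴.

(1−a)S·πr² = σ·4πr²·T⁴ ⇒ S = 4σT⁴/(1−a).
S = 4·5.67×10⁻⁸·2.750×10⁹/0.730.

S ≈ 854 W/m²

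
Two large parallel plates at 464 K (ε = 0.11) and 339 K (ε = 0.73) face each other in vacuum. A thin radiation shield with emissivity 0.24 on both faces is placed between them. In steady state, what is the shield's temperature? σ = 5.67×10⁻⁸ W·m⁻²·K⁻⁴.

In steady state the net flux on the hot side equals that on the cold side.
σ(T₁⁴−T_s⁴)/D₁ = σ(T_s⁴−T₂⁴)/D₂, with D₁ = 1/ε₁+1/ε_s−1 = 12.26, D₂ = 1/ε_s+1/ε₂−1 = 4.537.
Solve for T_s⁴: T_s⁴ = (D₂·T₁⁴ + D₁·T₂⁴)/(D₁+D₂) = 2.216×10¹⁰ K⁴.

T_s ≈ 386 K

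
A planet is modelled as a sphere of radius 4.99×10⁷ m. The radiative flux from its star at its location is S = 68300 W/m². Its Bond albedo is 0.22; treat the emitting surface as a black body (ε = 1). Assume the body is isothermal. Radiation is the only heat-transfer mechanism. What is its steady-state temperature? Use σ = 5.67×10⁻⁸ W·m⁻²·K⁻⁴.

At equilibrium, absorbed power = emitted power.
Absorbing cross-section = πr² = 7.823×10¹⁵ m²; emitting surface = 4πr² = 3.129×10¹⁶ m² (ratio 4).
(1−a)S·A_cross = εσ·A_surf·T⁴  ⇒  T⁴ = (1−a)S/(4σ).
T⁴ = 0.780·68300/(4·5.67×10⁻⁸) = 2.349×10¹¹ K⁴.
T = (2.349×10¹¹)^(1/4).

T ≈ 696 K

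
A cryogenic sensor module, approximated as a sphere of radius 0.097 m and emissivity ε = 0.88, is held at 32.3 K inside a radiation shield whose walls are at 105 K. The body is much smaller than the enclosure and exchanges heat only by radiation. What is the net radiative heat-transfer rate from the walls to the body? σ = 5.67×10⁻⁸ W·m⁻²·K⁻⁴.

For a small grey body in a large enclosure: P_net = εσA(T_body⁴ − T_wall⁴).
A = 4πr² = 0.1182 m²; T_body⁴ − T_wall⁴ = 1.088×10⁶ − 1.216×10⁸ = -1.205×10⁸ K⁴.
|P_net| = 0.88·5.67×10⁻⁸·0.1182·1.205×10⁸.

P_net ≈ 0.711 W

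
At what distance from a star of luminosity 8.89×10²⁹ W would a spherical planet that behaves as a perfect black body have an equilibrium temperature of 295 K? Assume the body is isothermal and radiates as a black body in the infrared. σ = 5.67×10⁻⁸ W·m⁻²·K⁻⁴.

For an isothermal black-emitting sphere, (1−a)S·πr² = σ·4πr²·T⁴ ⇒ S = 4σT⁴/(1−a).
S = 4·5.67×10⁻⁸·(295)⁴/1.00 = 1718 W/m².
Flux falls as S = L/(4πd²), so d = √(L/(4πS)) = √(8.89×10²⁹/(4π·1718)).

d ≈ 6.42×10¹² m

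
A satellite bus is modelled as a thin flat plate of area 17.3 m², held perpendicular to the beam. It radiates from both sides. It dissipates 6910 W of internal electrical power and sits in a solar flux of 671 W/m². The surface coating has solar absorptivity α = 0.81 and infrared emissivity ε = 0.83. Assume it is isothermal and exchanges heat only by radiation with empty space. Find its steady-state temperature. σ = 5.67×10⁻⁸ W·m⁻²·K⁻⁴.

At steady state, absorbed solar power + internal power = radiated power.
Absorbed: α·S·A_cross = 0.81·671·17.30 = 9403 W (cross-section A).
Total input = 9403 + 6910 = 16310 W.
Radiated: εσ·A_surf·T⁴ with A_surf = 2A = 34.60 m².
T⁴ = 16310/(0.83·5.67×10⁻⁸·34.60) = 1.002×10¹⁰ K⁴.

T ≈ 316 K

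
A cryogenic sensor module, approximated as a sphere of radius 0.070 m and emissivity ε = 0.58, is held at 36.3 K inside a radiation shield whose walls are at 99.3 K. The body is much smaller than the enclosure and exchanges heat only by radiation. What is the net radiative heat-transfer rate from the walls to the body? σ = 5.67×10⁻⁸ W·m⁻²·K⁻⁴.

For a small grey body in a large enclosure: P_net = εσA(T_body⁴ − T_wall⁴).
A = 4πr² = 0.06158 m²; T_body⁴ − T_wall⁴ = 1.736×10⁶ − 9.723×10⁷ = -9.549×10⁷ K⁴.
|P_net| = 0.58·5.67×10⁻⁸·0.06158·9.549×10⁷.

P_net ≈ 0.193 W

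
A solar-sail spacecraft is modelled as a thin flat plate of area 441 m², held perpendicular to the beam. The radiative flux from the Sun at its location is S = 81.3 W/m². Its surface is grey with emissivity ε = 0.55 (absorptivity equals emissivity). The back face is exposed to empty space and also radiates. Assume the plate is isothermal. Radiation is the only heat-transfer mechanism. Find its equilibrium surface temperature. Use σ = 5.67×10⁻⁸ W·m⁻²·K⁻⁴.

At equilibrium, absorbed power = emitted power.
Absorbing cross-section = A = 441.0 m²; emitting surface = 2A = 882.0 m² (ratio 2).
εS·A_cross = εσ·A_surf·T⁴  ⇒  T⁴ = S/(2σ)   (ε cancels).
T⁴ = 81.3/(2·5.67×10⁻⁸) = 7.169×10⁸ K⁴.
T = (7.169×10⁸)^(1/4).

T ≈ 164 K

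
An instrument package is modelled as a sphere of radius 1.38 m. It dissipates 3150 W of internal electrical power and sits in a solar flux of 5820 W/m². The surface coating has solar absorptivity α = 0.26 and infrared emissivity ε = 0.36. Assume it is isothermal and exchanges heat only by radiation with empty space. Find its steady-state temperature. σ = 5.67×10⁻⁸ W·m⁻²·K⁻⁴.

T ≈ 398 K

At steady state, absorbed solar power + internal power = radiated power.
Absorbed: α·S·A_cross = 0.26·5820·5.983 = 9053 W (cross-section πr²).
Total input = 9053 + 3150 = 12200 W.
Radiated: εσ·A_surf·T⁴ with A_surf = 4πr² = 23.93 m².
T⁴ = 12200/(0.36·5.67×10⁻⁸·23.93) = 2.498×10¹⁰ K⁴.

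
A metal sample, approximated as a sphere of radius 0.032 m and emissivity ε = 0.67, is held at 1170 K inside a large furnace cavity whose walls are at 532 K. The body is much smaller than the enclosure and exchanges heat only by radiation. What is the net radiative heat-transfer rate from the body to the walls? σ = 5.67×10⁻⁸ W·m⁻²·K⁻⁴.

P_net ≈ 877 W

For a small grey body in a large enclosure: P_net = εσA(T_body⁴ − T_wall⁴).
A = 4πr² = 0.01287 m²; T_body⁴ − T_wall⁴ = 1.874×10¹² − 8.010×10¹⁰ = 1.794×10¹² K⁴.
|P_net| = 0.67·5.67×10⁻⁸·0.01287·1.794×10¹².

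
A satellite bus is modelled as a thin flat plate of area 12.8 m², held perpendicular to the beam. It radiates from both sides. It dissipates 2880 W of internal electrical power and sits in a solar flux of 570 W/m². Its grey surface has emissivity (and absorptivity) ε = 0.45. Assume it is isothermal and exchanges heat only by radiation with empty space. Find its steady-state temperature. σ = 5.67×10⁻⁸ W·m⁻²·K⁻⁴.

At steady state, absorbed solar power + internal power = radiated power.
Absorbed: α·S·A_cross = 0.45·570·12.80 = 3283 W (cross-section A).
Total input = 3283 + 2880 = 6163 W.
Radiated: εσ·A_surf·T⁴ with A_surf = 2A = 25.60 m².
T⁴ = 6163/(0.45·5.67×10⁻⁸·25.60) = 9.436×10⁹ K⁴.

T ≈ 312 K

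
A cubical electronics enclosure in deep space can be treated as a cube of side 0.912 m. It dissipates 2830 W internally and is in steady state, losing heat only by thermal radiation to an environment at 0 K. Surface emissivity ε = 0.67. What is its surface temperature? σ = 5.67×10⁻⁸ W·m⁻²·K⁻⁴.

Steady state: internal power = radiated power, P = εσA T⁴.
Radiating area A = 6L² = 4.990 m².
T⁴ = P/(εσA) = 2830/(0.67·5.67×10⁻⁸·4.990) = 1.493×10¹⁰ K⁴.
T = (1.493×10¹⁰)^(1/4).

T ≈ 350 K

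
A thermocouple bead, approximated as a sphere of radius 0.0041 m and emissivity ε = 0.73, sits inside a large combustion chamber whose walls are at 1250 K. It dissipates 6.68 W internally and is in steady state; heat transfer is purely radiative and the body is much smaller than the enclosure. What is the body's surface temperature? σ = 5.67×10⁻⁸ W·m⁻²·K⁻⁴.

T ≈ 1340 K

For a small grey body in a large enclosure, net radiated power = εσA(T⁴ − T_w⁴).
Steady state: P = εσA(T⁴ − T_w⁴) with A = 4πr² = 2.112×10⁻⁴ m².
T⁴ = P/(εσA) + T_w⁴ = 6.68/(0.73·5.67×10⁻⁸·2.112×10⁻⁴) + (1250)⁴
    = 7.640×10¹¹ + 2.441×10¹² = 3.205×10¹² K⁴.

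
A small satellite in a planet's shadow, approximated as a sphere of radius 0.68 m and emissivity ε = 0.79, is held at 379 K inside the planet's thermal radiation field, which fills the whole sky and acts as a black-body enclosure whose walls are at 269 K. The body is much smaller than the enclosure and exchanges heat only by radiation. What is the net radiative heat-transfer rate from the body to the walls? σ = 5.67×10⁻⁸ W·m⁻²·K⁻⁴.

P_net ≈ 4010 W

For a small grey body in a large enclosure: P_net = εσA(T_body⁴ − T_wall⁴).
A = 4πr² = 5.811 m²; T_body⁴ − T_wall⁴ = 2.063×10¹⁰ − 5.236×10⁹ = 1.540×10¹⁰ K⁴.
|P_net| = 0.79·5.67×10⁻⁸·5.811·1.540×10¹⁰.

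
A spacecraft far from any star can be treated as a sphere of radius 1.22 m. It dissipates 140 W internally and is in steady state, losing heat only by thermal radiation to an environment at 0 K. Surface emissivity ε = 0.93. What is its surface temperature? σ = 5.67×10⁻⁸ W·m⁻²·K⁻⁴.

T ≈ 109 K

Steady state: internal power = radiated power, P = εσA T⁴.
Radiating area A = 4πr² = 18.70 m².
T⁴ = P/(εσA) = 140/(0.93·5.67×10⁻⁸·18.70) = 1.419×10⁸ K⁴.
T = (1.419×10⁸)^(1/4).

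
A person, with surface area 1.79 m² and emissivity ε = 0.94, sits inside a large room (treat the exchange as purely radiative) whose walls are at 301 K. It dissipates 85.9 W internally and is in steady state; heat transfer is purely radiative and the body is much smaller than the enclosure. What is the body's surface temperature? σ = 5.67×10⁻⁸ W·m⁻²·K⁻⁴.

T ≈ 309 K

For a small grey body in a large enclosure, net radiated power = εσA(T⁴ − T_w⁴).
Steady state: P = εσA(T⁴ − T_w⁴) with A = 1.79 m².
T⁴ = P/(εσA) + T_w⁴ = 85.9/(0.94·5.67×10⁻⁸·1.790) + (301)⁴
    = 9.004×10⁸ + 8.209×10⁹ = 9.109×10⁹ K⁴.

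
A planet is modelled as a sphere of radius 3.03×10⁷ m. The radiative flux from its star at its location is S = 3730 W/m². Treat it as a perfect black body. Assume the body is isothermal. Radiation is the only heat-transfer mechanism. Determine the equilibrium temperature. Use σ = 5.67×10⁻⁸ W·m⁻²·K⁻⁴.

At equilibrium, absorbed power = emitted power.
Absorbing cross-section = πr² = 2.884×10¹⁵ m²; emitting surface = 4πr² = 1.154×10¹⁶ m² (ratio 4).
S·A_cross = εσ·A_surf·T⁴  ⇒  T⁴ = S/(4σ).
T⁴ = 1.00·3730/(4·5.67×10⁻⁸) = 1.645×10¹⁰ K⁴.
T = (1.645×10¹⁰)^(1/4).

T ≈ 358 K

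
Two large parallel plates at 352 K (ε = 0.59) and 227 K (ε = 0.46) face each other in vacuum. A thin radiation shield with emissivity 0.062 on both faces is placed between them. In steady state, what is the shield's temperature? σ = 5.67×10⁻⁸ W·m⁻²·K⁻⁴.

T_s ≈ 309 K

In steady state the net flux on the hot side equals that on the cold side.
σ(T₁⁴−T_s⁴)/D₁ = σ(T_s⁴−T₂⁴)/D₂, with D₁ = 1/ε₁+1/ε_s−1 = 16.82, D₂ = 1/ε_s+1/ε₂−1 = 17.30.
Solve for T_s⁴: T_s⁴ = (D₂·T₁⁴ + D₁·T₂⁴)/(D₁+D₂) = 9.093×10⁹ K⁴.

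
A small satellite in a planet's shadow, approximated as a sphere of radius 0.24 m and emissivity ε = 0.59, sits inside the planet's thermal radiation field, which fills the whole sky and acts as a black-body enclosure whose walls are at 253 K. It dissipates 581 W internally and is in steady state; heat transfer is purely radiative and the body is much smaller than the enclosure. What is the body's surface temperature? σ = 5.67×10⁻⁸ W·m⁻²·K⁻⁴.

For a small grey body in a large enclosure, net radiated power = εσA(T⁴ − T_w⁴).
Steady state: P = εσA(T⁴ − T_w⁴) with A = 4πr² = 0.7238 m².
T⁴ = P/(εσA) + T_w⁴ = 581/(0.59·5.67×10⁻⁸·0.7238) + (253)⁴
    = 2.399×10¹⁰ + 4.097×10⁹ = 2.809×10¹⁰ K⁴.

T ≈ 409 K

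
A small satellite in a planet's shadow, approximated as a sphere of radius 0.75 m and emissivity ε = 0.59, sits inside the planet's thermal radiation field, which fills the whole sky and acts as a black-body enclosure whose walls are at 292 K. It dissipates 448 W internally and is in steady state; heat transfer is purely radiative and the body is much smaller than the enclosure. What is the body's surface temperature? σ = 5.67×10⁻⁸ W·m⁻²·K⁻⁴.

T ≈ 309 K

For a small grey body in a large enclosure, net radiated power = εσA(T⁴ − T_w⁴).
Steady state: P = εσA(T⁴ − T_w⁴) with A = 4πr² = 7.069 m².
T⁴ = P/(εσA) + T_w⁴ = 448/(0.59·5.67×10⁻⁸·7.069) + (292)⁴
    = 1.895×10⁹ + 7.270×10⁹ = 9.165×10⁹ K⁴.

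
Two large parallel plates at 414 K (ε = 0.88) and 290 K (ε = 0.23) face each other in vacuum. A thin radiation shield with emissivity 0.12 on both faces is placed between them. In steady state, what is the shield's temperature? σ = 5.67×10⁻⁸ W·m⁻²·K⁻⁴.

In steady state the net flux on the hot side equals that on the cold side.
σ(T₁⁴−T_s⁴)/D₁ = σ(T_s⁴−T₂⁴)/D₂, with D₁ = 1/ε₁+1/ε_s−1 = 8.470, D₂ = 1/ε_s+1/ε₂−1 = 11.68.
Solve for T_s⁴: T_s⁴ = (D₂·T₁⁴ + D₁·T₂⁴)/(D₁+D₂) = 2.000×10¹⁰ K⁴.

T_s ≈ 376 K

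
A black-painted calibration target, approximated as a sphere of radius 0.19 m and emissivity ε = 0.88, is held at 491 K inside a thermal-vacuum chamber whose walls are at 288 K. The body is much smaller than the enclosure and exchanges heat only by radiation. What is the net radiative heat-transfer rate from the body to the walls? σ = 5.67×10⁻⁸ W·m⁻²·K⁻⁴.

For a small grey body in a large enclosure: P_net = εσA(T_body⁴ − T_wall⁴).
A = 4πr² = 0.4536 m²; T_body⁴ − T_wall⁴ = 5.812×10¹⁰ − 6.880×10⁹ = 5.124×10¹⁰ K⁴.
|P_net| = 0.88·5.67×10⁻⁸·0.4536·5.124×10¹⁰.

P_net ≈ 1160 W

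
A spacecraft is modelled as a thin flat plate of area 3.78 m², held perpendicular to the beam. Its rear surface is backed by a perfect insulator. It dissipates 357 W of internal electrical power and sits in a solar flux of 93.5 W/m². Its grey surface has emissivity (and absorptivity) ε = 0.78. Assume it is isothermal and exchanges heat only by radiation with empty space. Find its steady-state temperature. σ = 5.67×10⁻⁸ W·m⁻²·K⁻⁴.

T ≈ 248 K

At steady state, absorbed solar power + internal power = radiated power.
Absorbed: α·S·A_cross = 0.78·93.5·3.780 = 275.7 W (cross-section A).
Total input = 275.7 + 357 = 632.7 W.
Radiated: εσ·A_surf·T⁴ with A_surf = A = 3.780 m².
T⁴ = 632.7/(0.78·5.67×10⁻⁸·3.780) = 3.785×10⁹ K⁴.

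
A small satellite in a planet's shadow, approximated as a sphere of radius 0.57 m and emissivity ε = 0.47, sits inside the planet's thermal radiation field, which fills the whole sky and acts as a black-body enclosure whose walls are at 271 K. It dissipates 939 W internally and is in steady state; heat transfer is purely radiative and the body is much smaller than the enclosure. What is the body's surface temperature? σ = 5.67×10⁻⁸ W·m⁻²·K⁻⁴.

For a small grey body in a large enclosure, net radiated power = εσA(T⁴ − T_w⁴).
Steady state: P = εσA(T⁴ − T_w⁴) with A = 4πr² = 4.083 m².
T⁴ = P/(εσA) + T_w⁴ = 939/(0.47·5.67×10⁻⁸·4.083) + (271)⁴
    = 8.630×10⁹ + 5.394×10⁹ = 1.402×10¹⁰ K⁴.

T ≈ 344 K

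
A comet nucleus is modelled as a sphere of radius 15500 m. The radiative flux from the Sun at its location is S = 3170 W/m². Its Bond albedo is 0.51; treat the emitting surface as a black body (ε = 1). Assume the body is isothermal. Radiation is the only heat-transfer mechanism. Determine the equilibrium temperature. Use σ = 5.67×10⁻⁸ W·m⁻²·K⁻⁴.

At equilibrium, absorbed power = emitted power.
Absorbing cross-section = πr² = 7.548×10⁸ m²; emitting surface = 4πr² = 3.019×10⁹ m² (ratio 4).
(1−a)S·A_cross = εσ·A_surf·T⁴  ⇒  T⁴ = (1−a)S/(4σ).
T⁴ = 0.490·3170/(4·5.67×10⁻⁸) = 6.849×10⁹ K⁴.
T = (6.849×10⁹)^(1/4).

T ≈ 288 K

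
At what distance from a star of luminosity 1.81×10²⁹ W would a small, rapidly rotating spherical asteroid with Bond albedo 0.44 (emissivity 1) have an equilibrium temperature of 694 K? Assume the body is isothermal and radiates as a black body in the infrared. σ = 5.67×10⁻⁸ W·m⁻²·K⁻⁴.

d ≈ 3.92×10¹¹ m

For an isothermal black-emitting sphere, (1−a)S·πr² = σ·4πr²·T⁴ ⇒ S = 4σT⁴/(1−a).
S = 4·5.67×10⁻⁸·(694)⁴/0.560 = 93950 W/m².
Flux falls as S = L/(4πd²), so d = √(L/(4πS)) = √(1.81×10²⁹/(4π·93950)).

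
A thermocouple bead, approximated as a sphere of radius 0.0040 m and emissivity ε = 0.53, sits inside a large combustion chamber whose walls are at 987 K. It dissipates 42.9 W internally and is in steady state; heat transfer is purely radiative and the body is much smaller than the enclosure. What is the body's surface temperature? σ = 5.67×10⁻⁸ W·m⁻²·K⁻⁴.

T ≈ 1680 K

For a small grey body in a large enclosure, net radiated power = εσA(T⁴ − T_w⁴).
Steady state: P = εσA(T⁴ − T_w⁴) with A = 4πr² = 2.011×10⁻⁴ m².
T⁴ = P/(εσA) + T_w⁴ = 42.9/(0.53·5.67×10⁻⁸·2.011×10⁻⁴) + (987)⁴
    = 7.100×10¹² + 9.490×10¹¹ = 8.049×10¹² K⁴.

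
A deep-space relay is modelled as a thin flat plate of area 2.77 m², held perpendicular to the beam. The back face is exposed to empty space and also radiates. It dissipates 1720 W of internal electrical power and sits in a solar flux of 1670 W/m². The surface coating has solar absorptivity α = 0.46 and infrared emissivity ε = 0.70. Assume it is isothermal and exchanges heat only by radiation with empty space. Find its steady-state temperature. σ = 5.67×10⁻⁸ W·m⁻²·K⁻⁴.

At steady state, absorbed solar power + internal power = radiated power.
Absorbed: α·S·A_cross = 0.46·1670·2.770 = 2128 W (cross-section A).
Total input = 2128 + 1720 = 3848 W.
Radiated: εσ·A_surf·T⁴ with A_surf = 2A = 5.540 m².
T⁴ = 3848/(0.70·5.67×10⁻⁸·5.540) = 1.750×10¹⁰ K⁴.

T ≈ 364 K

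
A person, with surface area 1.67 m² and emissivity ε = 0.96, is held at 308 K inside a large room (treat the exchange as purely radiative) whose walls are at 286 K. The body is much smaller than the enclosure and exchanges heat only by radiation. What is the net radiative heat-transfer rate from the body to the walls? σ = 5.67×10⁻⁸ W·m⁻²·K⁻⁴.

P_net ≈ 210 W

For a small grey body in a large enclosure: P_net = εσA(T_body⁴ − T_wall⁴).
A = 1.67 m²; T_body⁴ − T_wall⁴ = 8.999×10⁹ − 6.691×10⁹ = 2.309×10⁹ K⁴.
|P_net| = 0.96·5.67×10⁻⁸·1.670·2.309×10⁹.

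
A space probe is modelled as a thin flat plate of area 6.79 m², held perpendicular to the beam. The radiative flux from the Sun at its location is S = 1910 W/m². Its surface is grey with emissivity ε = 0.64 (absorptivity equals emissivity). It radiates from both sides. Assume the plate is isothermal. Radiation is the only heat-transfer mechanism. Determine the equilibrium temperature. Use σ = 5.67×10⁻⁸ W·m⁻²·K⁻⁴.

T ≈ 360 K

At equilibrium, absorbed power = emitted power.
Absorbing cross-section = A = 6.790 m²; emitting surface = 2A = 13.58 m² (ratio 2).
εS·A_cross = εσ·A_surf·T⁴  ⇒  T⁴ = S/(2σ)   (ε cancels).
T⁴ = 1910/(2·5.67×10⁻⁸) = 1.684×10¹⁰ K⁴.
T = (1.684×10¹⁰)^(1/4).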